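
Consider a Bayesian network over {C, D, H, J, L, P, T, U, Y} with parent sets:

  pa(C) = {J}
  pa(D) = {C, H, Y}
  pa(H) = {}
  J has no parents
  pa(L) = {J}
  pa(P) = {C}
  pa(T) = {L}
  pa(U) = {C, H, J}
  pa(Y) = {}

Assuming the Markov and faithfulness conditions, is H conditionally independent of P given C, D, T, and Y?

There are 3 undirected paths between H and P; checking each against the conditioning set {C, D, T, Y}:
Path 1: H → U ← J → C → P
  U is a collider here and neither U nor any of its descendants is conditioned on, so the collider stays closed — the path is blocked at U.
Path 2: H → U ← C → P
  U is a collider here and neither U nor any of its descendants is conditioned on, so the collider stays closed — the path is blocked at U.
Path 3: H → D ← C → P
  C is a fork here and C is conditioned on, so the path is blocked at C.
Since every path is blocked, d-separation holds.

Yes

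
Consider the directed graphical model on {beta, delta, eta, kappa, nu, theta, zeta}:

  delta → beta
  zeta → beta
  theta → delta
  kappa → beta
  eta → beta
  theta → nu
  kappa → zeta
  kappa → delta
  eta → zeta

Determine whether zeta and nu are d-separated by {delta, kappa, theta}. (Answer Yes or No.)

There are 6 undirected paths between zeta and nu; checking each against the conditioning set {delta, kappa, theta}:
  1. zeta ← kappa → beta ← delta ← theta → nu — kappa:fork[blocks]; beta:collider[blocks]; delta:chain[blocks]; theta:fork[blocks] ⇒ blocked
  2. zeta ← kappa → delta ← theta → nu — kappa:fork[blocks]; delta:collider[open]; theta:fork[blocks] ⇒ blocked
  3. zeta ← eta → beta ← kappa → delta ← theta → nu — eta:fork[open]; beta:collider[blocks]; kappa:fork[blocks]; delta:collider[open]; theta:fork[blocks] ⇒ blocked
  4. zeta ← eta → beta ← delta ← theta → nu — eta:fork[open]; beta:collider[blocks]; delta:chain[blocks]; theta:fork[blocks] ⇒ blocked
  5. zeta → beta ← kappa → delta ← theta → nu — beta:collider[blocks]; kappa:fork[blocks]; delta:collider[open]; theta:fork[blocks] ⇒ blocked
  6. zeta → beta ← delta ← theta → nu — beta:collider[blocks]; delta:chain[blocks]; theta:fork[blocks] ⇒ blocked
All paths are blocked; zeta ⊥ nu | {delta, kappa, theta} holds.

Yes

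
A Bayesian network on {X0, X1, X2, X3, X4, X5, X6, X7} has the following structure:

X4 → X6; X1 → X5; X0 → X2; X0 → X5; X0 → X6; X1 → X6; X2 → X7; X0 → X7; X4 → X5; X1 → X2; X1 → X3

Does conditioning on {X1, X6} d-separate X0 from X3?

6 paths connect X0 and X3; each must be blocked for d-separation to hold:
Path 1: X0 → X2 ← X1 → X3
  X2 is a collider here and neither X2 nor any of its descendants is conditioned on, so the collider stays closed — the path is blocked at X2.
Path 2: X0 → X5 ← X4 → X6 ← X1 → X3
  X5 is a collider here and neither X5 nor any of its descendants is conditioned on, so the collider stays closed — the path is blocked at X5.
Path 3: X0 → X5 ← X1 → X3
  X5 is a collider here and neither X5 nor any of its descendants is conditioned on, so the collider stays closed — the path is blocked at X5.
Path 4: X0 → X6 ← X4 → X5 ← X1 → X3
  X5 is a collider here and neither X5 nor any of its descendants is conditioned on, so the collider stays closed — the path is blocked at X5.
Path 5: X0 → X6 ← X1 → X3
  X1 is a fork here and X1 is conditioned on, so the path is blocked at X1.
Path 6: X0 → X7 ← X2 ← X1 → X3
  X7 is a collider here and neither X7 nor any of its descendants is conditioned on, so the collider stays closed — the path is blocked at X7.
Every path is blocked, so X0 and X3 are d-separated given {X1, X6}.

Yes — X0 and X3 are d-separated given {X1, X6}.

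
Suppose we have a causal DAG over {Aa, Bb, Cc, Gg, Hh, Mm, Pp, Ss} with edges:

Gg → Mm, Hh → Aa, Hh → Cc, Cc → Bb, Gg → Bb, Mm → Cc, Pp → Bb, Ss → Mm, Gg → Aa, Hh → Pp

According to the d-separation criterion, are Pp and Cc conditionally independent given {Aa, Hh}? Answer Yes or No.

Yes

We examine all 6 paths between Pp and Cc:
Path 1: Pp → Bb ← Cc
  Bb is a collider here and neither Bb nor any of its descendants is conditioned on, so the collider stays closed — the path is blocked at Bb.
Path 2: Pp → Bb ← Gg → Mm → Cc
  Bb is a collider here and neither Bb nor any of its descendants is conditioned on, so the collider stays closed — the path is blocked at Bb.
Path 3: Pp → Bb ← Gg → Aa ← Hh → Cc
  Bb is a collider here and neither Bb nor any of its descendants is conditioned on, so the collider stays closed — the path is blocked at Bb.
Path 4: Pp ← Hh → Cc
  Hh is a fork here and Hh is conditioned on, so the path is blocked at Hh.
Path 5: Pp ← Hh → Aa ← Gg → Mm → Cc
  Hh is a fork here and Hh is conditioned on, so the path is blocked at Hh.
Path 6: Pp ← Hh → Aa ← Gg → Bb ← Cc
  Hh is a fork here and Hh is conditioned on, so the path is blocked at Hh.
All paths are blocked; Pp ⊥ Cc | {Aa, Hh} holds.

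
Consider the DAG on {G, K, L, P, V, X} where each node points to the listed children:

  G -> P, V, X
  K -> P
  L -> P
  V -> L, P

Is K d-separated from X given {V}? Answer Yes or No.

There are 3 undirected paths between K and X; checking each against the conditioning set {V}:
Path 1: K → P ← V ← G → X
  P is a collider here and neither P nor any of its descendants is conditioned on, so the collider stays closed — the path is blocked at P.
Path 2: K → P ← G → X
  P is a collider here and neither P nor any of its descendants is conditioned on, so the collider stays closed — the path is blocked at P.
Path 3: K → P ← L ← V ← G → X
  P is a collider here and neither P nor any of its descendants is conditioned on, so the collider stays closed — the path is blocked at P.
Since every path is blocked, d-separation holds.

Yes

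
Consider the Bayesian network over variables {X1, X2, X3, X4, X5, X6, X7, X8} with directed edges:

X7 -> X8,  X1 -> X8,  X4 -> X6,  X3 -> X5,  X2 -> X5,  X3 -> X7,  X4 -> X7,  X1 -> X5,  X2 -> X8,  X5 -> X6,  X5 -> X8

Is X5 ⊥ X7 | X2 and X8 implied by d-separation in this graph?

We examine all 5 paths between X5 and X7:
  1. X5 ← X1 → X8 ← X7 — X1:fork[open]; X8:collider[open] ⇒ active
  2. X5 ← X3 → X7 — X3:fork[open] ⇒ active
  3. X5 → X6 ← X4 → X7 — X6:collider[blocks]; X4:fork[open] ⇒ blocked
  4. X5 → X8 ← X7 — X8:collider[open] ⇒ active
  5. X5 ← X2 → X8 ← X7 — X2:fork[blocks]; X8:collider[open] ⇒ blocked
Because an active path exists, X5 and X7 are not d-separated.

No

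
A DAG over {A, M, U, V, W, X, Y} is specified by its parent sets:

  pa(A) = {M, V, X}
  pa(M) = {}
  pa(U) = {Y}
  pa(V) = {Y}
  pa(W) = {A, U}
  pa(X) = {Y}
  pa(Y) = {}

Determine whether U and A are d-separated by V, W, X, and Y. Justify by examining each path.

We examine all 3 paths between U and A:
Path 1: U → W ← A
  W is a collider and W is conditioned on, which opens it — no node blocks this path, so it is active.
Path 2: U ← Y → V → A
  Y is a fork here and Y is conditioned on, so the path is blocked at Y.
Path 3: U ← Y → X → A
  Y is a fork here and Y is conditioned on, so the path is blocked at Y.
At least one path is unblocked, so d-separation fails.

No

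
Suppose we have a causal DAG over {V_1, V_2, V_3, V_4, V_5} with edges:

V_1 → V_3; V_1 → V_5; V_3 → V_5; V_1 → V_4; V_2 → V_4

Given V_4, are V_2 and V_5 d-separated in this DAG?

No — V_2 and V_5 are not d-separated given {V_4}.

Enumerating the 2 paths from V_2 to V_5 and testing each for blocking by {V_4}:
  1. V_2 → V_4 ← V_1 → V_5 — V_4:collider[open]; V_1:fork[open] ⇒ active
  2. V_2 → V_4 ← V_1 → V_3 → V_5 — V_4:collider[open]; V_1:fork[open]; V_3:chain[open] ⇒ active
At least one path is unblocked, so d-separation fails.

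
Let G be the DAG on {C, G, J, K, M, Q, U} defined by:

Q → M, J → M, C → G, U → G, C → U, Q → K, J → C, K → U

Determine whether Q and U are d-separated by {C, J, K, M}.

Yes

We examine all 3 paths between Q and U:
Path 1: Q → K → U
  K is a chain here and K is conditioned on, so the path is blocked at K.
Path 2: Q → M ← J → C → G ← U
  J is a fork here and J is conditioned on, so the path is blocked at J.
Path 3: Q → M ← J → C → U
  J is a fork here and J is conditioned on, so the path is blocked at J.
All paths are blocked; Q ⊥ U | {C, J, K, M} holds.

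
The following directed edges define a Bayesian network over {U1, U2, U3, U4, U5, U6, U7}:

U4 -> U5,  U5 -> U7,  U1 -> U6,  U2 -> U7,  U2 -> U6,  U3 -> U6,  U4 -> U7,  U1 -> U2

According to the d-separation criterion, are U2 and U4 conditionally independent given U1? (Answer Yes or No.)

There are 2 undirected paths between U2 and U4; checking each against the conditioning set {U1}:
Path 1: U2 → U7 ← U5 ← U4
  U7 is a collider here and neither U7 nor any of its descendants is conditioned on, so the collider stays closed — the path is blocked at U7.
Path 2: U2 → U7 ← U4
  U7 is a collider here and neither U7 nor any of its descendants is conditioned on, so the collider stays closed — the path is blocked at U7.
Since every path is blocked, d-separation holds.

Yes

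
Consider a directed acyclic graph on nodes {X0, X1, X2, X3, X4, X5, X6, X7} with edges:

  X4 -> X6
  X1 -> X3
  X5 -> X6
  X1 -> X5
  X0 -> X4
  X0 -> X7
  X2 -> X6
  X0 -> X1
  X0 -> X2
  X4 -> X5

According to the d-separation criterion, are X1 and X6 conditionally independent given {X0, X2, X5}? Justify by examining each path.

There are 6 undirected paths between X1 and X6; checking each against the conditioning set {X0, X2, X5}:
Path 1: X1 → X5 → X6
  X5 is a chain here and X5 is conditioned on, so the path is blocked at X5.
Path 2: X1 → X5 ← X4 → X6
  X5 is a collider and X5 is conditioned on, which opens it; X4 is a fork and X4 is not conditioned on — no node blocks this path, so it is active.
Path 3: X1 → X5 ← X4 ← X0 → X2 → X6
  X0 is a fork here and X0 is conditioned on, so the path is blocked at X0.
Path 4: X1 ← X0 → X4 → X6
  X0 is a fork here and X0 is conditioned on, so the path is blocked at X0.
Path 5: X1 ← X0 → X4 → X5 → X6
  X0 is a fork here and X0 is conditioned on, so the path is blocked at X0.
Path 6: X1 ← X0 → X2 → X6
  X0 is a fork here and X0 is conditioned on, so the path is blocked at X0.
At least one path is unblocked, so d-separation fails.

No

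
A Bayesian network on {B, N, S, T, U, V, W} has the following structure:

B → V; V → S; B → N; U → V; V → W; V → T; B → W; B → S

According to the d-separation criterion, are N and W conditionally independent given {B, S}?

We examine all 3 paths between N and W:
Path 1: N ← B → V → W
  B is a fork here and B is conditioned on, so the path is blocked at B.
Path 2: N ← B → W
  B is a fork here and B is conditioned on, so the path is blocked at B.
Path 3: N ← B → S ← V → W
  B is a fork here and B is conditioned on, so the path is blocked at B.
Every path is blocked, so N and W are d-separated given {B, S}.

Yes — N and W are d-separated given {B, S}.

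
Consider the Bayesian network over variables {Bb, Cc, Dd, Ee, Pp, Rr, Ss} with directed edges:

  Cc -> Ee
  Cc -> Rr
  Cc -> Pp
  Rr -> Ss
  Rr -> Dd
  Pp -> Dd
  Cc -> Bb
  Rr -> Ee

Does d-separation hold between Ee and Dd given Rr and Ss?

No

We examine all 4 paths between Ee and Dd:
  1. Ee ← Rr → Dd — Rr:fork[blocks] ⇒ blocked
  2. Ee ← Rr ← Cc → Pp → Dd — Rr:chain[blocks]; Cc:fork[open]; Pp:chain[open] ⇒ blocked
  3. Ee ← Cc → Pp → Dd — Cc:fork[open]; Pp:chain[open] ⇒ active
  4. Ee ← Cc → Rr → Dd — Cc:fork[open]; Rr:chain[blocks] ⇒ blocked
At least one path is unblocked, so d-separation fails.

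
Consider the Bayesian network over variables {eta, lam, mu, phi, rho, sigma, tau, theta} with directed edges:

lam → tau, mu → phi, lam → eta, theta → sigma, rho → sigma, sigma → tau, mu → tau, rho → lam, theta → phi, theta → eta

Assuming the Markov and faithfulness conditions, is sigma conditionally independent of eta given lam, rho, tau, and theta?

Yes

We examine all 6 paths between sigma and eta:
Path 1: sigma → tau ← mu → phi ← theta → eta
  phi is a collider here and neither phi nor any of its descendants is conditioned on, so the collider stays closed — the path is blocked at phi.
Path 2: sigma → tau ← lam → eta
  lam is a fork here and lam is conditioned on, so the path is blocked at lam.
Path 3: sigma ← rho → lam → eta
  rho is a fork here and rho is conditioned on, so the path is blocked at rho.
Path 4: sigma ← rho → lam → tau ← mu → phi ← theta → eta
  rho is a fork here and rho is conditioned on, so the path is blocked at rho.
Path 5: sigma ← theta → eta
  theta is a fork here and theta is conditioned on, so the path is blocked at theta.
Path 6: sigma ← theta → phi ← mu → tau ← lam → eta
  theta is a fork here and theta is conditioned on, so the path is blocked at theta.
Since every path is blocked, d-separation holds.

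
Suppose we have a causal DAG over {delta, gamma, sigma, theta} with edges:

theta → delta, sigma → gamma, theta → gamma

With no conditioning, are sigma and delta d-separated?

Yes

There is one path between sigma and delta:
Path 1: sigma → gamma ← theta → delta
  gamma is a collider here and neither gamma nor any of its descendants is conditioned on, so the collider stays closed — the path is blocked at gamma.
All paths are blocked; sigma ⊥ delta | ∅ holds.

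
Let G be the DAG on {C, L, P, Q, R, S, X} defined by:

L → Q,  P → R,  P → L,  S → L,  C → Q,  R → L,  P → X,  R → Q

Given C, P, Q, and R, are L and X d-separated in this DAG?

There are 3 undirected paths between L and X; checking each against the conditioning set {C, P, Q, R}:
Path 1: L → Q ← R ← P → X
  R is a chain here and R is conditioned on, so the path is blocked at R.
Path 2: L ← P → X
  P is a fork here and P is conditioned on, so the path is blocked at P.
Path 3: L ← R ← P → X
  R is a chain here and R is conditioned on, so the path is blocked at R.
Since every path is blocked, d-separation holds.

Yes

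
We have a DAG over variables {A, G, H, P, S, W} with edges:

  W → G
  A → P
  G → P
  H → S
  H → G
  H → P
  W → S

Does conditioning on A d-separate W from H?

Enumerating the 3 paths from W to H and testing each for blocking by {A}:
Path 1: W → S ← H
  S is a collider here and neither S nor any of its descendants is conditioned on, so the collider stays closed — the path is blocked at S.
Path 2: W → G → P ← H
  P is a collider here and neither P nor any of its descendants is conditioned on, so the collider stays closed — the path is blocked at P.
Path 3: W → G ← H
  G is a collider here and neither G nor any of its descendants is conditioned on, so the collider stays closed — the path is blocked at G.
All paths are blocked; W ⊥ H | {A} holds.

Yes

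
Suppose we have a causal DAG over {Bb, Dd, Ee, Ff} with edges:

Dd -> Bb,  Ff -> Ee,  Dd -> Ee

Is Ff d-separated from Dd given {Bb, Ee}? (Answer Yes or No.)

No

There is one path between Ff and Dd:
Path 1: Ff → Ee ← Dd
  Ee is a collider and Ee is conditioned on, which opens it — no node blocks this path, so it is active.
At least one path is unblocked, so d-separation fails.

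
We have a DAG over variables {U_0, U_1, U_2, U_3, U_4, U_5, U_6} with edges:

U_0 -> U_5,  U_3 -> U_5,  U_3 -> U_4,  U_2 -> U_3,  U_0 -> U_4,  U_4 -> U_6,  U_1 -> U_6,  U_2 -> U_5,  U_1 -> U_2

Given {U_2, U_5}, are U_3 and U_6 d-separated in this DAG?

No — U_3 and U_6 are not d-separated given {U_2, U_5}.

We examine all 6 paths between U_3 and U_6:
Path 1: U_3 → U_4 ← U_0 → U_5 ← U_2 ← U_1 → U_6
  U_4 is a collider here and neither U_4 nor any of its descendants is conditioned on, so the collider stays closed — the path is blocked at U_4.
Path 2: U_3 → U_4 → U_6
  U_4 is a chain and U_4 is not conditioned on — no node blocks this path, so it is active.
Path 3: U_3 → U_5 ← U_0 → U_4 → U_6
  U_5 is a collider and U_5 is conditioned on, which opens it; U_0 is a fork and U_0 is not conditioned on; U_4 is a chain and U_4 is not conditioned on — no node blocks this path, so it is active.
Path 4: U_3 → U_5 ← U_2 ← U_1 → U_6
  U_2 is a chain here and U_2 is conditioned on, so the path is blocked at U_2.
Path 5: U_3 ← U_2 → U_5 ← U_0 → U_4 → U_6
  U_2 is a fork here and U_2 is conditioned on, so the path is blocked at U_2.
Path 6: U_3 ← U_2 ← U_1 → U_6
  U_2 is a chain here and U_2 is conditioned on, so the path is blocked at U_2.
At least one path is unblocked, so d-separation fails.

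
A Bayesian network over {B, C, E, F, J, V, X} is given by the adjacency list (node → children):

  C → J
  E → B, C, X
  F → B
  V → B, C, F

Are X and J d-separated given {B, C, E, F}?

Yes

There are 3 undirected paths between X and J; checking each against the conditioning set {B, C, E, F}:
Path 1: X ← E → B ← V → C → J
  E is a fork here and E is conditioned on, so the path is blocked at E.
Path 2: X ← E → B ← F ← V → C → J
  E is a fork here and E is conditioned on, so the path is blocked at E.
Path 3: X ← E → C → J
  E is a fork here and E is conditioned on, so the path is blocked at E.
Every path is blocked, so X and J are d-separated given {B, C, E, F}.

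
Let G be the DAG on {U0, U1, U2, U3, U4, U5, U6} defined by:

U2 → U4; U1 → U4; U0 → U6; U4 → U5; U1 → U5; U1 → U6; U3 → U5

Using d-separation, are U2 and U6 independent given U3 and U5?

No — U2 and U6 are not d-separated given {U3, U5}.

We examine all 2 paths between U2 and U6:
Path 1: U2 → U4 → U5 ← U1 → U6
  U4 is a chain and U4 is not conditioned on; U5 is a collider and U5 is conditioned on, which opens it; U1 is a fork and U1 is not conditioned on — no node blocks this path, so it is active.
Path 2: U2 → U4 ← U1 → U6
  U4 is a collider and its descendant U5 is conditioned on, which opens it; U1 is a fork and U1 is not conditioned on — no node blocks this path, so it is active.
Since the path U2 → U4 → U5 ← U1 → U6 is active, U2 and U6 are not d-separated given {U3, U5}.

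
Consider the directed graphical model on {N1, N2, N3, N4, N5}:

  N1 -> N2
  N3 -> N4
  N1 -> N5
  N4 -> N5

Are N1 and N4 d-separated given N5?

No

Only one path connects N1 and N4:
  1. N1 → N5 ← N4 — N5:collider[open] ⇒ active
Because an active path exists, N1 and N4 are not d-separated.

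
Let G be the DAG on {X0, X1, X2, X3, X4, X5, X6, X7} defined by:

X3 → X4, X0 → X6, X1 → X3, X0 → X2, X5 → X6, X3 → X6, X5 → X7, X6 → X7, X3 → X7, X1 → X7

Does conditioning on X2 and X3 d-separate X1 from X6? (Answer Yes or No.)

Yes — X1 and X6 are d-separated given {X2, X3}.

We examine all 6 paths between X1 and X6:
Path 1: X1 → X7 ← X5 → X6
  X7 is a collider here and neither X7 nor any of its descendants is conditioned on, so the collider stays closed — the path is blocked at X7.
Path 2: X1 → X7 ← X6
  X7 is a collider here and neither X7 nor any of its descendants is conditioned on, so the collider stays closed — the path is blocked at X7.
Path 3: X1 → X7 ← X3 → X6
  X7 is a collider here and neither X7 nor any of its descendants is conditioned on, so the collider stays closed — the path is blocked at X7.
Path 4: X1 → X3 → X6
  X3 is a chain here and X3 is conditioned on, so the path is blocked at X3.
Path 5: X1 → X3 → X7 ← X5 → X6
  X3 is a chain here and X3 is conditioned on, so the path is blocked at X3.
Path 6: X1 → X3 → X7 ← X6
  X3 is a chain here and X3 is conditioned on, so the path is blocked at X3.
Since every path is blocked, d-separation holds.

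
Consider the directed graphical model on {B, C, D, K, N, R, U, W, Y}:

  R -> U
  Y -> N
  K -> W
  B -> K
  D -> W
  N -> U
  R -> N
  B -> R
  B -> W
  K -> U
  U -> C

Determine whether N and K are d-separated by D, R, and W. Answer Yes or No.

Yes

There are 6 undirected paths between N and K; checking each against the conditioning set {D, R, W}:
  1. N → U ← R ← B → W ← K — U:collider[blocks]; R:chain[blocks]; B:fork[open]; W:collider[open] ⇒ blocked
  2. N → U ← R ← B → K — U:collider[blocks]; R:chain[blocks]; B:fork[open] ⇒ blocked
  3. N → U ← K — U:collider[blocks] ⇒ blocked
  4. N ← R → U ← K — R:fork[blocks]; U:collider[blocks] ⇒ blocked
  5. N ← R ← B → W ← K — R:chain[blocks]; B:fork[open]; W:collider[open] ⇒ blocked
  6. N ← R ← B → K — R:chain[blocks]; B:fork[open] ⇒ blocked
Since every path is blocked, d-separation holds.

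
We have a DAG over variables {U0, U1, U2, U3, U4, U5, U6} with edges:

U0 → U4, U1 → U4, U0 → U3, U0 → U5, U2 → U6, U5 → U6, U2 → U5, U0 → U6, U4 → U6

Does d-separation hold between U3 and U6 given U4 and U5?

No

There are 4 undirected paths between U3 and U6; checking each against the conditioning set {U4, U5}:
  1. U3 ← U0 → U4 → U6 — U0:fork[open]; U4:chain[blocks] ⇒ blocked
  2. U3 ← U0 → U5 ← U2 → U6 — U0:fork[open]; U5:collider[open]; U2:fork[open] ⇒ active
  3. U3 ← U0 → U5 → U6 — U0:fork[open]; U5:chain[blocks] ⇒ blocked
  4. U3 ← U0 → U6 — U0:fork[open] ⇒ active
Because an active path exists, U3 and U6 are not d-separated.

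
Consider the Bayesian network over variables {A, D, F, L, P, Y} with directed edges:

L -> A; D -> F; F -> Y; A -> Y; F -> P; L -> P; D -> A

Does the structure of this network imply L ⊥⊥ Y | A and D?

Yes

There are 4 undirected paths between L and Y; checking each against the conditioning set {A, D}:
Path 1: L → P ← F → Y
  P is a collider here and neither P nor any of its descendants is conditioned on, so the collider stays closed — the path is blocked at P.
Path 2: L → P ← F ← D → A → Y
  P is a collider here and neither P nor any of its descendants is conditioned on, so the collider stays closed — the path is blocked at P.
Path 3: L → A → Y
  A is a chain here and A is conditioned on, so the path is blocked at A.
Path 4: L → A ← D → F → Y
  D is a fork here and D is conditioned on, so the path is blocked at D.
All paths are blocked; L ⊥ Y | {A, D} holds.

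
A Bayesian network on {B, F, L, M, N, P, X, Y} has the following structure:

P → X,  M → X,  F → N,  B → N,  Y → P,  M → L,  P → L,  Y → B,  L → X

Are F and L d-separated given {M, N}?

No — F and L are not d-separated given {M, N}.

There are 3 undirected paths between F and L; checking each against the conditioning set {M, N}:
Path 1: F → N ← B ← Y → P → L
  N is a collider and N is conditioned on, which opens it; B is a chain and B is not conditioned on; Y is a fork and Y is not conditioned on; P is a chain and P is not conditioned on — no node blocks this path, so it is active.
Path 2: F → N ← B ← Y → P → X ← L
  X is a collider here and neither X nor any of its descendants is conditioned on, so the collider stays closed — the path is blocked at X.
Path 3: F → N ← B ← Y → P → X ← M → L
  X is a collider here and neither X nor any of its descendants is conditioned on, so the collider stays closed — the path is blocked at X.
Since the path F → N ← B ← Y → P → L is active, F and L are not d-separated given {M, N}.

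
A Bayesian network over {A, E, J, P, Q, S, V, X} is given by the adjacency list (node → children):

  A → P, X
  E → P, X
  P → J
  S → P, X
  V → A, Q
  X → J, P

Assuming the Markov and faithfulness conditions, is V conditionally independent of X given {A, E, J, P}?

Yes

Enumerating the 5 paths from V to X and testing each for blocking by {A, E, J, P}:
Path 1: V → A → P → J ← X
  A is a chain here and A is conditioned on, so the path is blocked at A.
Path 2: V → A → P ← S → X
  A is a chain here and A is conditioned on, so the path is blocked at A.
Path 3: V → A → P ← E → X
  A is a chain here and A is conditioned on, so the path is blocked at A.
Path 4: V → A → P ← X
  A is a chain here and A is conditioned on, so the path is blocked at A.
Path 5: V → A → X
  A is a chain here and A is conditioned on, so the path is blocked at A.
Since every path is blocked, d-separation holds.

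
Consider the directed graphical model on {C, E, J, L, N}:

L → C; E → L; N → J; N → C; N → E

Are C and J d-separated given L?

No

There are 2 undirected paths between C and J; checking each against the conditioning set {L}:
Path 1: C ← L ← E ← N → J
  L is a chain here and L is conditioned on, so the path is blocked at L.
Path 2: C ← N → J
  N is a fork and N is not conditioned on — no node blocks this path, so it is active.
Since the path C ← N → J is active, C and J are not d-separated given {L}.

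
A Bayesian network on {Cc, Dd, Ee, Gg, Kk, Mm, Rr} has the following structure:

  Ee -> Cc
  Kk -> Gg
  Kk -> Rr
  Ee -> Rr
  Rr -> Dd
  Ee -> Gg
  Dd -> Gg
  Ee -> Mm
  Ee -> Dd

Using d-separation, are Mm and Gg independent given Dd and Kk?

No

5 paths connect Mm and Gg; each must be blocked for d-separation to hold:
Path 1: Mm ← Ee → Gg
  Ee is a fork and Ee is not conditioned on — no node blocks this path, so it is active.
Path 2: Mm ← Ee → Dd → Gg
  Dd is a chain here and Dd is conditioned on, so the path is blocked at Dd.
Path 3: Mm ← Ee → Dd ← Rr ← Kk → Gg
  Kk is a fork here and Kk is conditioned on, so the path is blocked at Kk.
Path 4: Mm ← Ee → Rr ← Kk → Gg
  Kk is a fork here and Kk is conditioned on, so the path is blocked at Kk.
Path 5: Mm ← Ee → Rr → Dd → Gg
  Dd is a chain here and Dd is conditioned on, so the path is blocked at Dd.
Since the path Mm ← Ee → Gg is active, Mm and Gg are not d-separated given {Dd, Kk}.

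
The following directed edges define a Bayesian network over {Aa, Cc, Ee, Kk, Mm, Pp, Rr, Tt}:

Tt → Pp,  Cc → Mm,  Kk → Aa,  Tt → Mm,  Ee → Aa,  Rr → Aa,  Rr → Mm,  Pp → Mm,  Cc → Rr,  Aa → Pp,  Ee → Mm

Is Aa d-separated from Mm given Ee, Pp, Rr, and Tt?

We examine all 5 paths between Aa and Mm:
Path 1: Aa ← Ee → Mm
  Ee is a fork here and Ee is conditioned on, so the path is blocked at Ee.
Path 2: Aa ← Rr ← Cc → Mm
  Rr is a chain here and Rr is conditioned on, so the path is blocked at Rr.
Path 3: Aa ← Rr → Mm
  Rr is a fork here and Rr is conditioned on, so the path is blocked at Rr.
Path 4: Aa → Pp ← Tt → Mm
  Tt is a fork here and Tt is conditioned on, so the path is blocked at Tt.
Path 5: Aa → Pp → Mm
  Pp is a chain here and Pp is conditioned on, so the path is blocked at Pp.
Every path is blocked, so Aa and Mm are d-separated given {Ee, Pp, Rr, Tt}.

Yes — Aa and Mm are d-separated given {Ee, Pp, Rr, Tt}.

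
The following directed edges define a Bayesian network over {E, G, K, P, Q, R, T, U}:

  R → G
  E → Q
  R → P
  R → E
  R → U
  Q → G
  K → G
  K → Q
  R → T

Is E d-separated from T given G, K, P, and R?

Yes

Enumerating the 3 paths from E to T and testing each for blocking by {G, K, P, R}:
  1. E → Q → G ← R → T — Q:chain[open]; G:collider[open]; R:fork[blocks] ⇒ blocked
  2. E → Q ← K → G ← R → T — Q:collider[open]; K:fork[blocks]; G:collider[open]; R:fork[blocks] ⇒ blocked
  3. E ← R → T — R:fork[blocks] ⇒ blocked
All paths are blocked; E ⊥ T | {G, K, P, R} holds.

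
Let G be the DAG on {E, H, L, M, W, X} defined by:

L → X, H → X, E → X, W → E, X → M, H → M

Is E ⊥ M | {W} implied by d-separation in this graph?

No — E and M are not d-separated given {W}.

There are 2 undirected paths between E and M; checking each against the conditioning set {W}:
  1. E → X ← H → M — X:collider[blocks]; H:fork[open] ⇒ blocked
  2. E → X → M — X:chain[open] ⇒ active
Because an active path exists, E and M are not d-separated.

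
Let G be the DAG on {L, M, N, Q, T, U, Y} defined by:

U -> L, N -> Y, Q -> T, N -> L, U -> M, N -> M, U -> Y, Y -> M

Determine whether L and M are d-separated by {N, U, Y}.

Yes

6 paths connect L and M; each must be blocked for d-separation to hold:
Path 1: L ← N → M
  N is a fork here and N is conditioned on, so the path is blocked at N.
Path 2: L ← N → Y ← U → M
  N is a fork here and N is conditioned on, so the path is blocked at N.
Path 3: L ← N → Y → M
  N is a fork here and N is conditioned on, so the path is blocked at N.
Path 4: L ← U → M
  U is a fork here and U is conditioned on, so the path is blocked at U.
Path 5: L ← U → Y ← N → M
  U is a fork here and U is conditioned on, so the path is blocked at U.
Path 6: L ← U → Y → M
  U is a fork here and U is conditioned on, so the path is blocked at U.
Every path is blocked, so L and M are d-separated given {N, U, Y}.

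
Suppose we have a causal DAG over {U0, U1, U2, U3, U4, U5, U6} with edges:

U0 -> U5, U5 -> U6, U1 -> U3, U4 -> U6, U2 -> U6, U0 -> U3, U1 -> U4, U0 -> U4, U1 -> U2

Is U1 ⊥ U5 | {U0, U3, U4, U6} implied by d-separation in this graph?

No

We examine all 6 paths between U1 and U5:
Path 1: U1 → U2 → U6 ← U4 ← U0 → U5
  U4 is a chain here and U4 is conditioned on, so the path is blocked at U4.
Path 2: U1 → U2 → U6 ← U5
  U2 is a chain and U2 is not conditioned on; U6 is a collider and U6 is conditioned on, which opens it — no node blocks this path, so it is active.
Path 3: U1 → U4 → U6 ← U5
  U4 is a chain here and U4 is conditioned on, so the path is blocked at U4.
Path 4: U1 → U4 ← U0 → U5
  U0 is a fork here and U0 is conditioned on, so the path is blocked at U0.
Path 5: U1 → U3 ← U0 → U4 → U6 ← U5
  U0 is a fork here and U0 is conditioned on, so the path is blocked at U0.
Path 6: U1 → U3 ← U0 → U5
  U0 is a fork here and U0 is conditioned on, so the path is blocked at U0.
Because an active path exists, U1 and U5 are not d-separated.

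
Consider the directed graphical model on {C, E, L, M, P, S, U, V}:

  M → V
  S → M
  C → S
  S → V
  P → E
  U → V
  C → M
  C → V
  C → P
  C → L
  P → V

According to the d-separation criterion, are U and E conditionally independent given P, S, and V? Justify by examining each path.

Yes — U and E are d-separated given {P, S, V}.

Enumerating the 6 paths from U to E and testing each for blocking by {P, S, V}:
Path 1: U → V ← P → E
  P is a fork here and P is conditioned on, so the path is blocked at P.
Path 2: U → V ← M ← S ← C → P → E
  S is a chain here and S is conditioned on, so the path is blocked at S.
Path 3: U → V ← M ← C → P → E
  P is a chain here and P is conditioned on, so the path is blocked at P.
Path 4: U → V ← S → M ← C → P → E
  S is a fork here and S is conditioned on, so the path is blocked at S.
Path 5: U → V ← S ← C → P → E
  S is a chain here and S is conditioned on, so the path is blocked at S.
Path 6: U → V ← C → P → E
  P is a chain here and P is conditioned on, so the path is blocked at P.
All paths are blocked; U ⊥ E | {P, S, V} holds.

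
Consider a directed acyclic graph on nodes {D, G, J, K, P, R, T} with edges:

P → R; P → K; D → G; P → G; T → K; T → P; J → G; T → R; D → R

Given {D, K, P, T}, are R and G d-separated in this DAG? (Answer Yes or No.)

Yes

4 paths connect R and G; each must be blocked for d-separation to hold:
Path 1: R ← P → G
  P is a fork here and P is conditioned on, so the path is blocked at P.
Path 2: R ← D → G
  D is a fork here and D is conditioned on, so the path is blocked at D.
Path 3: R ← T → P → G
  T is a fork here and T is conditioned on, so the path is blocked at T.
Path 4: R ← T → K ← P → G
  T is a fork here and T is conditioned on, so the path is blocked at T.
Since every path is blocked, d-separation holds.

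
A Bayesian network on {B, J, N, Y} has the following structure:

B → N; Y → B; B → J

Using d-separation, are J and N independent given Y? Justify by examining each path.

No

Only one path connects J and N:
  1. J ← B → N — B:fork[open] ⇒ active
Since the path J ← B → N is active, J and N are not d-separated given {Y}.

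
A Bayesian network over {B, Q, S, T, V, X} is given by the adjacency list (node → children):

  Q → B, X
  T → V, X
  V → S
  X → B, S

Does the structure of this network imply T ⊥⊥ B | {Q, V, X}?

There are 4 undirected paths between T and B; checking each against the conditioning set {Q, V, X}:
Path 1: T → X → B
  X is a chain here and X is conditioned on, so the path is blocked at X.
Path 2: T → X ← Q → B
  Q is a fork here and Q is conditioned on, so the path is blocked at Q.
Path 3: T → V → S ← X → B
  V is a chain here and V is conditioned on, so the path is blocked at V.
Path 4: T → V → S ← X ← Q → B
  V is a chain here and V is conditioned on, so the path is blocked at V.
Every path is blocked, so T and B are d-separated given {Q, V, X}.

Yes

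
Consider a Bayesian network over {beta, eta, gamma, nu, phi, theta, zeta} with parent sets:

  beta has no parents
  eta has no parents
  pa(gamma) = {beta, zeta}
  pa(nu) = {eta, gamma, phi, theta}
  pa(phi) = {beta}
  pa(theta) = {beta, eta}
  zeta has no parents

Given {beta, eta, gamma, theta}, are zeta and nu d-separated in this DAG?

There are 4 undirected paths between zeta and nu; checking each against the conditioning set {beta, eta, gamma, theta}:
Path 1: zeta → gamma ← beta → phi → nu
  beta is a fork here and beta is conditioned on, so the path is blocked at beta.
Path 2: zeta → gamma ← beta → theta ← eta → nu
  beta is a fork here and beta is conditioned on, so the path is blocked at beta.
Path 3: zeta → gamma ← beta → theta → nu
  beta is a fork here and beta is conditioned on, so the path is blocked at beta.
Path 4: zeta → gamma → nu
  gamma is a chain here and gamma is conditioned on, so the path is blocked at gamma.
Since every path is blocked, d-separation holds.

Yes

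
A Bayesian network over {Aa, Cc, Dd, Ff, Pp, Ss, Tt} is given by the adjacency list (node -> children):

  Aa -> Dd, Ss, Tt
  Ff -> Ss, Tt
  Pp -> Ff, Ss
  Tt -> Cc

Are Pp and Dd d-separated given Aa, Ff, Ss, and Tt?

Yes

4 paths connect Pp and Dd; each must be blocked for d-separation to hold:
Path 1: Pp → Ss ← Ff → Tt ← Aa → Dd
  Ff is a fork here and Ff is conditioned on, so the path is blocked at Ff.
Path 2: Pp → Ss ← Aa → Dd
  Aa is a fork here and Aa is conditioned on, so the path is blocked at Aa.
Path 3: Pp → Ff → Ss ← Aa → Dd
  Ff is a chain here and Ff is conditioned on, so the path is blocked at Ff.
Path 4: Pp → Ff → Tt ← Aa → Dd
  Ff is a chain here and Ff is conditioned on, so the path is blocked at Ff.
All paths are blocked; Pp ⊥ Dd | {Aa, Ff, Ss, Tt} holds.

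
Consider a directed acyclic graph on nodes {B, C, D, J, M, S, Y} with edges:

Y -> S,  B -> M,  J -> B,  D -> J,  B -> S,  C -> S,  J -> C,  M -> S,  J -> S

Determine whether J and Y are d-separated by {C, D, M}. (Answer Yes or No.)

Yes

We examine all 4 paths between J and Y:
Path 1: J → C → S ← Y
  C is a chain here and C is conditioned on, so the path is blocked at C.
Path 2: J → S ← Y
  S is a collider here and neither S nor any of its descendants is conditioned on, so the collider stays closed — the path is blocked at S.
Path 3: J → B → M → S ← Y
  M is a chain here and M is conditioned on, so the path is blocked at M.
Path 4: J → B → S ← Y
  S is a collider here and neither S nor any of its descendants is conditioned on, so the collider stays closed — the path is blocked at S.
Every path is blocked, so J and Y are d-separated given {C, D, M}.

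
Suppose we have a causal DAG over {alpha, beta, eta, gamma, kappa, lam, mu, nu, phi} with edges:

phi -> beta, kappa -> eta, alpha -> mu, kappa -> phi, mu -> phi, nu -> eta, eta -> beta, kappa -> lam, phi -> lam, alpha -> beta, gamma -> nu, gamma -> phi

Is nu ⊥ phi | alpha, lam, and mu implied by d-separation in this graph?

There are 5 undirected paths between nu and phi; checking each against the conditioning set {alpha, lam, mu}:
Path 1: nu → eta ← kappa → lam ← phi
  eta is a collider here and neither eta nor any of its descendants is conditioned on, so the collider stays closed — the path is blocked at eta.
Path 2: nu → eta ← kappa → phi
  eta is a collider here and neither eta nor any of its descendants is conditioned on, so the collider stays closed — the path is blocked at eta.
Path 3: nu → eta → beta ← alpha → mu → phi
  beta is a collider here and neither beta nor any of its descendants is conditioned on, so the collider stays closed — the path is blocked at beta.
Path 4: nu → eta → beta ← phi
  beta is a collider here and neither beta nor any of its descendants is conditioned on, so the collider stays closed — the path is blocked at beta.
Path 5: nu ← gamma → phi
  gamma is a fork and gamma is not conditioned on — no node blocks this path, so it is active.
Since the path nu ← gamma → phi is active, nu and phi are not d-separated given {alpha, lam, mu}.

No — nu and phi are not d-separated given {alpha, lam, mu}.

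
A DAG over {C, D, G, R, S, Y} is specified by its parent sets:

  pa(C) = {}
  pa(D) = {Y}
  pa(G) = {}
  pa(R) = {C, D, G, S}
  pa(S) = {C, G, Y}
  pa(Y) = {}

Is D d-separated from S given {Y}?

Yes

Enumerating the 4 paths from D to S and testing each for blocking by {Y}:
Path 1: D ← Y → S
  Y is a fork here and Y is conditioned on, so the path is blocked at Y.
Path 2: D → R ← S
  R is a collider here and neither R nor any of its descendants is conditioned on, so the collider stays closed — the path is blocked at R.
Path 3: D → R ← G → S
  R is a collider here and neither R nor any of its descendants is conditioned on, so the collider stays closed — the path is blocked at R.
Path 4: D → R ← C → S
  R is a collider here and neither R nor any of its descendants is conditioned on, so the collider stays closed — the path is blocked at R.
All paths are blocked; D ⊥ S | {Y} holds.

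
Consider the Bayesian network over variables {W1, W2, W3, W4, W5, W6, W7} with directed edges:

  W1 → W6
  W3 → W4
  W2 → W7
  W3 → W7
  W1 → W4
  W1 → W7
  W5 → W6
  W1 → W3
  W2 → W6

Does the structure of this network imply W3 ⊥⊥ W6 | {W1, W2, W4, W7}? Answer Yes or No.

There are 6 undirected paths between W3 and W6; checking each against the conditioning set {W1, W2, W4, W7}:
Path 1: W3 → W7 ← W2 → W6
  W2 is a fork here and W2 is conditioned on, so the path is blocked at W2.
Path 2: W3 → W7 ← W1 → W6
  W1 is a fork here and W1 is conditioned on, so the path is blocked at W1.
Path 3: W3 → W4 ← W1 → W7 ← W2 → W6
  W1 is a fork here and W1 is conditioned on, so the path is blocked at W1.
Path 4: W3 → W4 ← W1 → W6
  W1 is a fork here and W1 is conditioned on, so the path is blocked at W1.
Path 5: W3 ← W1 → W7 ← W2 → W6
  W1 is a fork here and W1 is conditioned on, so the path is blocked at W1.
Path 6: W3 ← W1 → W6
  W1 is a fork here and W1 is conditioned on, so the path is blocked at W1.
Every path is blocked, so W3 and W6 are d-separated given {W1, W2, W4, W7}.

Yes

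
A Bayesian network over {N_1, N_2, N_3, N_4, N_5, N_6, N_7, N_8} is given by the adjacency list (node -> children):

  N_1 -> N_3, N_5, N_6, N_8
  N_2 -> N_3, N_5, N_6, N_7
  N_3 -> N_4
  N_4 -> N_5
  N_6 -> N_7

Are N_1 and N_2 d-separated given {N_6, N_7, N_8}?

No

There are 6 undirected paths between N_1 and N_2; checking each against the conditioning set {N_6, N_7, N_8}:
Path 1: N_1 → N_5 ← N_2
  N_5 is a collider here and neither N_5 nor any of its descendants is conditioned on, so the collider stays closed — the path is blocked at N_5.
Path 2: N_1 → N_5 ← N_4 ← N_3 ← N_2
  N_5 is a collider here and neither N_5 nor any of its descendants is conditioned on, so the collider stays closed — the path is blocked at N_5.
Path 3: N_1 → N_3 ← N_2
  N_3 is a collider here and neither N_3 nor any of its descendants is conditioned on, so the collider stays closed — the path is blocked at N_3.
Path 4: N_1 → N_3 → N_4 → N_5 ← N_2
  N_5 is a collider here and neither N_5 nor any of its descendants is conditioned on, so the collider stays closed — the path is blocked at N_5.
Path 5: N_1 → N_6 → N_7 ← N_2
  N_6 is a chain here and N_6 is conditioned on, so the path is blocked at N_6.
Path 6: N_1 → N_6 ← N_2
  N_6 is a collider and N_6 is conditioned on, which opens it — no node blocks this path, so it is active.
At least one path is unblocked, so d-separation fails.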